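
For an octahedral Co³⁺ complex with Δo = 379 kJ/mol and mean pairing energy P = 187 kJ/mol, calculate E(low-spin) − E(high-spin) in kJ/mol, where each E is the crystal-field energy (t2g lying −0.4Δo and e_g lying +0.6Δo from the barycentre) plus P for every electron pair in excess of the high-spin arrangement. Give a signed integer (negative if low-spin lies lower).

-384

Co³⁺: group 9, so d-count = 9 − 3 = 6.
High-spin d⁶ fills as t2g^4 e_g^2 with CFSE 4(−0.4) + 2(+0.6) = -0.4Δo = -152 kJ/mol.
Low-spin: t2g^6 e_g^0, orbital CFSE = -2.4Δo = -910 kJ/mol; plus 2 excess pairs × P = +374 kJ/mol; total -536 kJ/mol.
Thus E(LS) − E(HS) = -384 kJ/mol.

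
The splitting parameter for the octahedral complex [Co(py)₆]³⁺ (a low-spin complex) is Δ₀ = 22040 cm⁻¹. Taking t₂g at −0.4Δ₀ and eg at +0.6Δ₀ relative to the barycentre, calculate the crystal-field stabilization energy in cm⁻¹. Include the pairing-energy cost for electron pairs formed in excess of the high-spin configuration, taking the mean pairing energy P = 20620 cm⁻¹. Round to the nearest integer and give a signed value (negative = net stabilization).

-11656

py is neutral, so the +3 overall charge sits on Co: oxidation state +3.
Co sits in group 9; removing 3 electrons leaves Co³⁺ with 9 − 3 = 6 d electrons.
The d⁶ electrons fill as t₂g⁶ eg⁰.
Orbital CFSE = 6(-0.4) + 0(0.6) = -2.4Δ₀ = -2.4 × 22040 = -52896 cm⁻¹.
High-spin d⁶ would be t₂g⁴ eg² with 1 pair; low-spin has 3, so 2 excess pairs cost +2P = +41240 cm⁻¹.
Net CFSE = -52896 + 41240 = -11656 cm⁻¹.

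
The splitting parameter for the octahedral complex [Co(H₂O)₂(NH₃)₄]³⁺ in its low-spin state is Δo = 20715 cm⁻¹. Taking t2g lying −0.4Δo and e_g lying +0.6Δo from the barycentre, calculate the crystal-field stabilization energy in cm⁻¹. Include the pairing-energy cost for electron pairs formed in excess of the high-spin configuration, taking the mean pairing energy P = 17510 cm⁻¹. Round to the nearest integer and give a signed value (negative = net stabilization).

Ligand charges: 2×(+0) from H₂O and 4×(+0) from NH₃ sum to +0; with overall charge +3, Co is +3.
Co is in group 9, so Co³⁺ is d⁶ (9 − 3 = 6).
The d⁶ electrons fill as t2g^6 e_g^0.
Orbital CFSE = 6(-0.4) + 0(0.6) = -2.4Δo = -2.4 × 20715 = -49716 cm⁻¹.
Relative to high-spin t2g^4 e_g^2 (1 paired), the low-spin configuration has 2 additional pairs, contributing +2 × 17510 = +35020 cm⁻¹.
Combining: -49716 + 35020 = -14696 cm⁻¹.

-14696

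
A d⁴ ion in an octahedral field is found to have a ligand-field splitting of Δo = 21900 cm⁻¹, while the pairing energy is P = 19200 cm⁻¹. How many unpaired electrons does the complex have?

Since Δo = 21900 cm⁻¹ > P = 19200 cm⁻¹, the complex adopts the low-spin configuration.
Configuration: t2g^4 e_g^0.
Unpaired electrons: 2.

2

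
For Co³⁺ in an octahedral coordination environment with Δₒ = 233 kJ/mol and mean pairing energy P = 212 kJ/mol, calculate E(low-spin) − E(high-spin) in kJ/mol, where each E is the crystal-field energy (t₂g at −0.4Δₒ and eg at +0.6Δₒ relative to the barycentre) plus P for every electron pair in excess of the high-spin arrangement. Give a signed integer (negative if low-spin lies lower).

Co³⁺: group 9, so d-count = 9 − 3 = 6.
High-spin d⁶ fills as t₂g⁴ eg² with CFSE 4(−0.4) + 2(+0.6) = -0.4Δₒ = -93 kJ/mol.
Low-spin: t₂g⁶ eg⁰, orbital CFSE = -2.4Δₒ = -559 kJ/mol; plus 2 excess pairs × P = +424 kJ/mol; total -135 kJ/mol.
The difference is -135 − (-93) = -42 kJ/mol, so low-spin lies lower.

-42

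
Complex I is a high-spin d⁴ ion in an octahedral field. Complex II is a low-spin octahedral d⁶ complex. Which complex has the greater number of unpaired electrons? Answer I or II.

I

I: t₂g³ eg¹ → 4 unpaired.
II: t₂g⁶ eg⁰ → 0 unpaired.
So I has more unpaired electrons.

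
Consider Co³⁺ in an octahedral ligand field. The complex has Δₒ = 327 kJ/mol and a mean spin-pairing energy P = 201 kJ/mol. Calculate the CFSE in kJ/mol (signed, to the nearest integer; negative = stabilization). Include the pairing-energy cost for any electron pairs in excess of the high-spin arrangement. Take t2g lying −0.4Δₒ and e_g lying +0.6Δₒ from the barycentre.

-383

Co sits in group 9; removing 3 electrons leaves Co³⁺ with 9 − 3 = 6 d electrons.
Here Δₒ > P (327 > 201), so the low-spin state is favoured.
Configuration: t2g^6 e_g^0.
Orbital CFSE = -2.4Δₒ = -2.4 × 327 = -785 kJ/mol.
Excess pairs vs high-spin: 3 − 1 = 2; pairing cost = +402 kJ/mol.
Net CFSE = -785 + 402 = -383 kJ/mol.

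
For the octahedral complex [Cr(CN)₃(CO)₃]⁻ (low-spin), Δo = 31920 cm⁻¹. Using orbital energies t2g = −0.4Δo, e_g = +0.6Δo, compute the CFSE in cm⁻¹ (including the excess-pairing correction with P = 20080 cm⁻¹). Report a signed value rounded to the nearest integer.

Ligand charges: 3×(-1) from CN⁻ and 3×(+0) from CO sum to -3; with overall charge -1, Cr is +2.
Cr sits in group 6; removing 2 electrons leaves Cr²⁺ with 6 − 2 = 4 d electrons.
Electron filling gives t2g^4 e_g^0.
CFSE(orbital) = 4×(-0.4Δo) + 0×(0.6Δo) = -1.6Δo; with Δo = 31920 cm⁻¹ that is -51072 cm⁻¹.
Pairing penalty: 1 pair vs 0 in the high-spin reference → 1 extra × P = 20080 cm⁻¹.
Net CFSE = -51072 + 20080 = -30992 cm⁻¹.

-30992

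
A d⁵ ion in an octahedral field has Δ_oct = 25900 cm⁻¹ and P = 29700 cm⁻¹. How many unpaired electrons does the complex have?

5

With Δ_oct < P the complex is high-spin.
Configuration: t₂g³ eg².
Unpaired electrons: 5.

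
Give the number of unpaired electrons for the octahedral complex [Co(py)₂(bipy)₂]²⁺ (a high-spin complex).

Ligand charges: 2×(+0) from py and 2×(+0) from bipy sum to +0; with overall charge +2, Co is +2.
Group 9 minus oxidation state +2 gives a d⁷ configuration for Co²⁺.
Configuration: t2g^5 e_g^2, giving 3 unpaired electrons.

3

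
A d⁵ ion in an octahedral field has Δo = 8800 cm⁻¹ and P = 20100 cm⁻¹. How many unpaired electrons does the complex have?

Δo < P, so pairing is avoided: the ground state is high-spin.
Configuration: t2g^3 e_g^2.
Unpaired electrons: 5.

5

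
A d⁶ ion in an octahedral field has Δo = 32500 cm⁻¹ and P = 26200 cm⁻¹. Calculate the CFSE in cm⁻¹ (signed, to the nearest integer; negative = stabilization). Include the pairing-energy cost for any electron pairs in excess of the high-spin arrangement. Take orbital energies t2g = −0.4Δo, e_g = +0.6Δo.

-25600

With Δo > P the complex is low-spin.
Configuration: t2g^6 e_g^0.
Orbital CFSE = -2.4Δo = -2.4 × 32500 = -78000 cm⁻¹.
Excess pairs vs high-spin: 3 − 1 = 2; pairing cost = +52400 cm⁻¹.
Net CFSE = -78000 + 52400 = -25600 cm⁻¹.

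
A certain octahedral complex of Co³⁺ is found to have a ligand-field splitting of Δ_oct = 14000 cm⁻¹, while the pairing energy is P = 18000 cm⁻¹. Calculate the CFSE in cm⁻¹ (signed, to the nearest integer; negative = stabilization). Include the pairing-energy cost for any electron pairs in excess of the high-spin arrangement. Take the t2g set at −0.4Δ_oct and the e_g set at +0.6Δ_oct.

Co sits in group 9; removing 3 electrons leaves Co³⁺ with 9 − 3 = 6 d electrons.
Here Δ_oct < P (14000 < 18000), so the high-spin state is favoured.
That gives t2g^4 e_g^2.
Orbital CFSE = -0.4Δ_oct = -0.4 × 14000 = -5600 cm⁻¹.
High-spin has no excess pairs, so no pairing correction applies.

-5600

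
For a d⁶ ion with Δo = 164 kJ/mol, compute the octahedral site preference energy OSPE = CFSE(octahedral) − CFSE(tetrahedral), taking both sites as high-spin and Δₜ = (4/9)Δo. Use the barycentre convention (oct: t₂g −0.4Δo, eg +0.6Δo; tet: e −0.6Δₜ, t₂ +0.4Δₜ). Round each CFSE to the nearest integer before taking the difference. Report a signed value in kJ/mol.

-22

In an octahedral site d⁶ (HS) is t₂g⁴ eg², giving CFSE(oct) = -0.4Δo = -66 kJ/mol.
Tetrahedral e³ t₂³ gives -0.6Δₜ = -0.6 × (4/9) × 164 = -44 kJ/mol.
OSPE = -66 − (-44) = -22 kJ/mol.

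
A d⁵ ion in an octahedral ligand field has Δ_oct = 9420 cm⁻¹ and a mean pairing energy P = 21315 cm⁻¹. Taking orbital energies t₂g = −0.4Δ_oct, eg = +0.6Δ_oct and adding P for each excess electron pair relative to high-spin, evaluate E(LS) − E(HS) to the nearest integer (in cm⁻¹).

23790

High-spin d⁵ fills as t₂g³ eg² with CFSE 3(−0.4) + 2(+0.6) = 0.0Δ_oct = 0 cm⁻¹.
Low-spin t₂g⁵ eg⁰ gives -2.0Δ_oct = -18840 cm⁻¹, but forming 2 extra pairs costs 2P = 42630 cm⁻¹, so E(LS) = -18840 + 42630 = 23790 cm⁻¹.
Thus E(LS) − E(HS) = 23790 cm⁻¹.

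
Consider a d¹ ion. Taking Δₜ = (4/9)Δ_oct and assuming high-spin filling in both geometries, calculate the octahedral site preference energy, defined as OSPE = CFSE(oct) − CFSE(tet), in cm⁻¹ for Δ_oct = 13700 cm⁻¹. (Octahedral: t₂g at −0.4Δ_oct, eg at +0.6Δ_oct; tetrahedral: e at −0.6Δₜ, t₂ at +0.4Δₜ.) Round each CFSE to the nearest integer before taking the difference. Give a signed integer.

-1827

Octahedral high-spin t₂g¹ eg⁰: CFSE = -0.4 × 13700 = -5480 cm⁻¹.
In a tetrahedral site the filling is e¹ t₂⁰: CFSE(tet) = -0.6Δₜ = -0.6 × (4/9)(13700) = -3653 cm⁻¹.
OSPE = CFSE(oct) − CFSE(tet) = -5480 − (-3653) = -1827 cm⁻¹.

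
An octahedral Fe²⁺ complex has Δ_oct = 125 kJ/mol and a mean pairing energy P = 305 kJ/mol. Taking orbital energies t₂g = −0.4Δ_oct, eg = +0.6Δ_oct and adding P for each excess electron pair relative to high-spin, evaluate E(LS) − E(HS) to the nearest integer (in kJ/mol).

Fe is in group 8, so Fe²⁺ is d⁶ (8 − 2 = 6).
High-spin: t₂g⁴ eg², CFSE = -0.4Δ_oct = -50 kJ/mol.
For low-spin the configuration is t₂g⁶ eg⁰: orbital energy -2.4 × 125 = -300 kJ/mol, and 2 additional pairs relative to high-spin add 610 kJ/mol, giving 310 kJ/mol.
The difference is 310 − (-50) = 360 kJ/mol, so high-spin lies lower.

360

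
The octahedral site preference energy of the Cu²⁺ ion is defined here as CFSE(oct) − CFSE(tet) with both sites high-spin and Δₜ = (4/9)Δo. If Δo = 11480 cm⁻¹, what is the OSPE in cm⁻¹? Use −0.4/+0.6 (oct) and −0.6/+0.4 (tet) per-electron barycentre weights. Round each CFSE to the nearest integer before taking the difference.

-4847

Cu sits in group 11; removing 2 electrons leaves Cu²⁺ with 11 − 2 = 9 d electrons.
Octahedral (high-spin): t₂g⁶ eg³, CFSE = 6(−0.4) + 3(+0.6) = -0.6Δo = -0.6 × 11480 = -6888 cm⁻¹.
In a tetrahedral site the filling is e⁴ t₂⁵: CFSE(tet) = -0.4Δₜ = -0.4 × (4/9)(11480) = -2041 cm⁻¹.
OSPE = CFSE(oct) − CFSE(tet) = -6888 − (-2041) = -4847 cm⁻¹.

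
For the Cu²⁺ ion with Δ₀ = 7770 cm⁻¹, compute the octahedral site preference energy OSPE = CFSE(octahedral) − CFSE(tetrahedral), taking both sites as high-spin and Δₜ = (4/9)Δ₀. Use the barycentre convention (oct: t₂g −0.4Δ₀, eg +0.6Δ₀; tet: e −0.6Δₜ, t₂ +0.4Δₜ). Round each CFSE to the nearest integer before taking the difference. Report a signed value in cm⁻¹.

Cu is in group 11, so Cu²⁺ is d⁹ (11 − 2 = 9).
Octahedral high-spin t₂g⁶ eg³: CFSE = -0.6 × 7770 = -4662 cm⁻¹.
Tetrahedral e⁴ t₂⁵ gives -0.4Δₜ = -0.4 × (4/9) × 7770 = -1381 cm⁻¹.
OSPE = -4662 − (-1381) = -3281 cm⁻¹.

-3281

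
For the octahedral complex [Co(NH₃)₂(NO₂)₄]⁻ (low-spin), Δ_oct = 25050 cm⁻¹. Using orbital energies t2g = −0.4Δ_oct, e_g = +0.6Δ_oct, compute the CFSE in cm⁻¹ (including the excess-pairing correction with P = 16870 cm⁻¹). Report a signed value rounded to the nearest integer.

-26380

Ligand charges: 2×(+0) from NH₃ and 4×(-1) from NO₂⁻ sum to -4; with overall charge -1, Co is +3.
Co sits in group 9; removing 3 electrons leaves Co³⁺ with 9 − 3 = 6 d electrons.
The d⁶ electrons fill as t2g^6 e_g^0.
The orbital stabilization is -2.4Δ_oct = -2.4 × 25050 = -60120 cm⁻¹.
High-spin d⁶ would be t2g^4 e_g^2 with 1 pair; low-spin has 3, so 2 excess pairs cost +2P = +33740 cm⁻¹.
Combining: -60120 + 33740 = -26380 cm⁻¹.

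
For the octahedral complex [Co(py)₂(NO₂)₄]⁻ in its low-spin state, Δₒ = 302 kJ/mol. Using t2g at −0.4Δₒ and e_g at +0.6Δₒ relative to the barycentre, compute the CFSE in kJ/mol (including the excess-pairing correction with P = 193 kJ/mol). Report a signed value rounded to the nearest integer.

-339

Ligand charges: 2×(+0) from py and 4×(-1) from NO₂⁻ sum to -4; with overall charge -1, Co is +3.
Group 9 minus oxidation state +3 gives a d⁶ configuration for Co³⁺.
Configuration: t2g^6 e_g^0.
CFSE(orbital) = 6×(-0.4Δₒ) + 0×(0.6Δₒ) = -2.4Δₒ; with Δₒ = 302 kJ/mol that is -725 kJ/mol.
Relative to high-spin t2g^4 e_g^2 (1 paired), the low-spin configuration has 2 additional pairs, contributing +2 × 193 = +386 kJ/mol.
Overall CFSE = -725 + 386 = -339 kJ/mol.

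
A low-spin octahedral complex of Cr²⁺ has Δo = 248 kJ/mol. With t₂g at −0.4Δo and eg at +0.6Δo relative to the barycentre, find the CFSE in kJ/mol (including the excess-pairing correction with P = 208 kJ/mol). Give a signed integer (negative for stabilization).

Group 6 minus oxidation state +2 gives a d⁴ configuration for Cr²⁺.
Electron filling gives t₂g⁴ eg⁰.
Orbital CFSE = 4(-0.4) + 0(0.6) = -1.6Δo = -1.6 × 248 = -397 kJ/mol.
High-spin d⁴ would be t₂g³ eg¹ with 0 pairs; low-spin has 1, so 1 excess pair costs +1P = +208 kJ/mol.
Overall CFSE = -397 + 208 = -189 kJ/mol.

-189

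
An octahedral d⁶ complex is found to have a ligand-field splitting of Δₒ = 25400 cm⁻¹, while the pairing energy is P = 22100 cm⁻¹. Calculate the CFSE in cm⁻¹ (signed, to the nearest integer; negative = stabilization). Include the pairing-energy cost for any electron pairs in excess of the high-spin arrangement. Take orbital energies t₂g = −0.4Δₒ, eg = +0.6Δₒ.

Δₒ > P, so pairing is preferred: the ground state is low-spin.
Configuration: t₂g⁶ eg⁰.
Orbital CFSE = -2.4Δₒ = -2.4 × 25400 = -60960 cm⁻¹.
Excess pairs vs high-spin: 3 − 1 = 2; pairing cost = +44200 cm⁻¹.
Net CFSE = -60960 + 44200 = -16760 cm⁻¹.

-16760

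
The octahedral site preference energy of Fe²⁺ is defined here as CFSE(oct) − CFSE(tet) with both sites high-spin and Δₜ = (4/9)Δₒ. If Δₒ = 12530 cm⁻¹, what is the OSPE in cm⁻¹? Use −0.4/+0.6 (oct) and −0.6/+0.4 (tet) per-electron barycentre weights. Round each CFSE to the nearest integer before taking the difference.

Group 8 minus oxidation state +2 gives a d⁶ configuration for Fe²⁺.
In an octahedral site d⁶ (HS) is t₂g⁴ eg², giving CFSE(oct) = -0.4Δₒ = -5012 cm⁻¹.
Tetrahedral: e³ t₂³, CFSE = 3(−0.6) + 3(+0.4) = -0.6Δₜ = -0.6 × (4/9) × 12530 = -3341 cm⁻¹.
Subtracting, OSPE = -5012 − (-3341) = -1671 cm⁻¹.

-1671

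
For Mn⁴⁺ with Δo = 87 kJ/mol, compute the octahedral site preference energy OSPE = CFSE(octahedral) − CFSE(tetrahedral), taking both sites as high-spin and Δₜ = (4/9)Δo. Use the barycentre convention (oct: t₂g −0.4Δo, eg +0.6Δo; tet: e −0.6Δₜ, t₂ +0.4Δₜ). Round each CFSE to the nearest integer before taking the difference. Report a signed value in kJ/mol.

-73

Mn is in group 7, so Mn⁴⁺ is d³ (7 − 4 = 3).
Octahedral (high-spin): t₂g³ eg⁰, CFSE = 3(−0.4) + 0(+0.6) = -1.2Δo = -1.2 × 87 = -104 kJ/mol.
Tetrahedral e² t₂¹ gives -0.8Δₜ = -0.8 × (4/9) × 87 = -31 kJ/mol.
OSPE = -104 − (-31) = -73 kJ/mol.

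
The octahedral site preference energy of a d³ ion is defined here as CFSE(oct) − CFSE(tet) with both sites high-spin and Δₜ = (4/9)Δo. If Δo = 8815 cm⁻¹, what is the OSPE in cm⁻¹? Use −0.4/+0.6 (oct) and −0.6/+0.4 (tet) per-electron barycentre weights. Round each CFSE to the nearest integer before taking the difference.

In an octahedral site d³ (HS) is t2g^3 e_g^0, giving CFSE(oct) = -1.2Δo = -10578 cm⁻¹.
In a tetrahedral site the filling is e^2 t2^1: CFSE(tet) = -0.8Δₜ = -0.8 × (4/9)(8815) = -3134 cm⁻¹.
Subtracting, OSPE = -10578 − (-3134) = -7444 cm⁻¹.

-7444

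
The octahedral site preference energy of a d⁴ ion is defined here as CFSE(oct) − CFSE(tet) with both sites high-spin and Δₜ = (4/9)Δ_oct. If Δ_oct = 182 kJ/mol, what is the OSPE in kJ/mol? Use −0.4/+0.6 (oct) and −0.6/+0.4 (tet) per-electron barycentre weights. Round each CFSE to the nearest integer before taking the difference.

-77

Octahedral (high-spin): t2g^3 e_g^1, CFSE = 3(−0.4) + 1(+0.6) = -0.6Δ_oct = -0.6 × 182 = -109 kJ/mol.
In a tetrahedral site the filling is e^2 t2^2: CFSE(tet) = -0.4Δₜ = -0.4 × (4/9)(182) = -32 kJ/mol.
OSPE = -109 − (-32) = -77 kJ/mol.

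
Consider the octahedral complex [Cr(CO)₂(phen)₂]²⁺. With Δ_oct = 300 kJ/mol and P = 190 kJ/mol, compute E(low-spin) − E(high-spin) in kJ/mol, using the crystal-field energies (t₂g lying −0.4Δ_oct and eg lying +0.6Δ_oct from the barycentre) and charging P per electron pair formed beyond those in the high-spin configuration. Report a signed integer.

Ligand charges: 2×(+0) from CO and 2×(+0) from phen sum to +0; with overall charge +2, Cr is +2.
Cr²⁺: group 6, so d-count = 6 − 2 = 4.
High-spin: t₂g³ eg¹, CFSE = -0.6Δ_oct = -180 kJ/mol.
Low-spin t₂g⁴ eg⁰ gives -1.6Δ_oct = -480 kJ/mol, but forming 1 extra pair costs 1P = 190 kJ/mol, so E(LS) = -480 + 190 = -290 kJ/mol.
Thus E(LS) − E(HS) = -110 kJ/mol.

-110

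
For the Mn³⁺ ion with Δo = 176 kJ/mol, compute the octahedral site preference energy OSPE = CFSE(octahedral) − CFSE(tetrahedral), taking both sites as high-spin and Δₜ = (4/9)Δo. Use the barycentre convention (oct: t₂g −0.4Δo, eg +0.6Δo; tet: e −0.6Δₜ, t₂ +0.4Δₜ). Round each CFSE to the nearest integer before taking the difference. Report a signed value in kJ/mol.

Mn³⁺: group 7, so d-count = 7 − 3 = 4.
Octahedral (high-spin): t₂g³ eg¹, CFSE = 3(−0.4) + 1(+0.6) = -0.6Δo = -0.6 × 176 = -106 kJ/mol.
Tetrahedral e² t₂² gives -0.4Δₜ = -0.4 × (4/9) × 176 = -31 kJ/mol.
OSPE = -106 − (-31) = -75 kJ/mol.

-75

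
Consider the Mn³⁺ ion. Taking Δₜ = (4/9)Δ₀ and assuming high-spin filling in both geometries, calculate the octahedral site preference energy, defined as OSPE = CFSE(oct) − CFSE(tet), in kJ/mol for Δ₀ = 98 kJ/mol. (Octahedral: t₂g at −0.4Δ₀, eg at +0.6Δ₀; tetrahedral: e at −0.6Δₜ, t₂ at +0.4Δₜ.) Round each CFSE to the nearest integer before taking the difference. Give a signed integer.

Mn is in group 7, so Mn³⁺ is d⁴ (7 − 3 = 4).
In an octahedral site d⁴ (HS) is t₂g³ eg¹, giving CFSE(oct) = -0.6Δ₀ = -59 kJ/mol.
In a tetrahedral site the filling is e² t₂²: CFSE(tet) = -0.4Δₜ = -0.4 × (4/9)(98) = -17 kJ/mol.
OSPE = CFSE(oct) − CFSE(tet) = -59 − (-17) = -42 kJ/mol.

-42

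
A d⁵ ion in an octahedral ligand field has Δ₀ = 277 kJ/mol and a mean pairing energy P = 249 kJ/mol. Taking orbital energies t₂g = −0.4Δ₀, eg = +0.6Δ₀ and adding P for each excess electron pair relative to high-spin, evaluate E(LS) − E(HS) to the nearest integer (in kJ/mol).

High-spin: t₂g³ eg², CFSE = 0.0Δ₀ = 0 kJ/mol.
Low-spin: t₂g⁵ eg⁰, orbital CFSE = -2.0Δ₀ = -554 kJ/mol; plus 2 excess pairs × P = +498 kJ/mol; total -56 kJ/mol.
The difference is -56 − (0) = -56 kJ/mol, so low-spin lies lower.

-56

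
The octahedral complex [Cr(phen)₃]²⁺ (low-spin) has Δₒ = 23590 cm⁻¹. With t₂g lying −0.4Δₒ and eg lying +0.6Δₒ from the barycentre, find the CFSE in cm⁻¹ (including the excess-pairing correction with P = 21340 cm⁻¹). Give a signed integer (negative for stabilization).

phen is neutral, so the +2 overall charge sits on Cr: oxidation state +2.
Cr sits in group 6; removing 2 electrons leaves Cr²⁺ with 6 − 2 = 4 d electrons.
Configuration: t₂g⁴ eg⁰.
CFSE(orbital) = 4×(-0.4Δₒ) + 0×(0.6Δₒ) = -1.6Δₒ; with Δₒ = 23590 cm⁻¹ that is -37744 cm⁻¹.
High-spin d⁴ would be t₂g³ eg¹ with 0 pairs; low-spin has 1, so 1 excess pair costs +1P = +21340 cm⁻¹.
Net CFSE = -37744 + 21340 = -16404 cm⁻¹.

-16404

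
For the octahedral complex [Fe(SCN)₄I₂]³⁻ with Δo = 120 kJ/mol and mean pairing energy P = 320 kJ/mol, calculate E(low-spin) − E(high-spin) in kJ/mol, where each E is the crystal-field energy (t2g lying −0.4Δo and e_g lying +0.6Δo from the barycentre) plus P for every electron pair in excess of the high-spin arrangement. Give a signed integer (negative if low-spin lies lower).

Ligand charges: 4×(-1) from SCN⁻ and 2×(-1) from I⁻ sum to -6; with overall charge -3, Fe is +3.
Group 8 minus oxidation state +3 gives a d⁵ configuration for Fe³⁺.
High-spin: t2g^3 e_g^2, CFSE = 0.0Δo = 0 kJ/mol.
For low-spin the configuration is t2g^5 e_g^0: orbital energy -2.0 × 120 = -240 kJ/mol, and 2 additional pairs relative to high-spin add 640 kJ/mol, giving 400 kJ/mol.
Thus E(LS) − E(HS) = 400 kJ/mol.

400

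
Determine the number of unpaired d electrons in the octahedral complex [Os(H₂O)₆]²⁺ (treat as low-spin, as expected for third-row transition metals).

H₂O is neutral, so the +2 overall charge sits on Os: oxidation state +2.
Os²⁺: group 8, so d-count = 8 − 2 = 6.
Configuration: t₂g⁶ eg⁰, giving 0 unpaired electrons.

0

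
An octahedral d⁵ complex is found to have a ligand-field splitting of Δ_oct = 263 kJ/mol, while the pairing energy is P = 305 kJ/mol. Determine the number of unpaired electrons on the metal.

Δ_oct < P, so pairing is avoided: the ground state is high-spin.
That gives t₂g³ eg².
Unpaired electrons: 5.

5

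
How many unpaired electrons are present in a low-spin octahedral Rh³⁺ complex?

0

Group 9 minus oxidation state +3 gives a d⁶ configuration for Rh³⁺.
Configuration: t2g^6 e_g^0, giving 0 unpaired electrons.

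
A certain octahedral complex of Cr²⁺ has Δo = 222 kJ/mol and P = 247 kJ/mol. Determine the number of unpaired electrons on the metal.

Cr is in group 6, so Cr²⁺ is d⁴ (6 − 2 = 4).
Since Δo = 222 kJ/mol < P = 247 kJ/mol, the complex adopts the high-spin configuration.
Filling d⁴ accordingly: t2g^3 e_g^1.
Unpaired electrons: 4.

4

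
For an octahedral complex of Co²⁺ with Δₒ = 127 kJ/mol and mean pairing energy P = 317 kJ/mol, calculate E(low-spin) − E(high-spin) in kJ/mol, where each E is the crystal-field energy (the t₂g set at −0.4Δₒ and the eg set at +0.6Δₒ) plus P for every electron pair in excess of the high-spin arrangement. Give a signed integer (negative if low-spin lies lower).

190

Group 9 minus oxidation state +2 gives a d⁷ configuration for Co²⁺.
High-spin d⁷ fills as t₂g⁵ eg² with CFSE 5(−0.4) + 2(+0.6) = -0.8Δₒ = -102 kJ/mol.
Low-spin: t₂g⁶ eg¹, orbital CFSE = -1.8Δₒ = -229 kJ/mol; plus 1 excess pair × P = +317 kJ/mol; total 88 kJ/mol.
Thus E(LS) − E(HS) = 190 kJ/mol.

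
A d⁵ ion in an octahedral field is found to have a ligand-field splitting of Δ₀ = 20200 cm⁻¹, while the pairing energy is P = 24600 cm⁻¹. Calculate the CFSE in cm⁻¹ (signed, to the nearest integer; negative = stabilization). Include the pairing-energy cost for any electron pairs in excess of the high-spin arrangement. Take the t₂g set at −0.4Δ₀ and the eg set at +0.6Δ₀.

Since Δ₀ = 20200 cm⁻¹ < P = 24600 cm⁻¹, the complex adopts the high-spin configuration.
That gives t₂g³ eg².
Orbital CFSE = 0.0Δ₀ = 0.0 × 20200 = 0 cm⁻¹.
High-spin has no excess pairs, so no pairing correction applies.

0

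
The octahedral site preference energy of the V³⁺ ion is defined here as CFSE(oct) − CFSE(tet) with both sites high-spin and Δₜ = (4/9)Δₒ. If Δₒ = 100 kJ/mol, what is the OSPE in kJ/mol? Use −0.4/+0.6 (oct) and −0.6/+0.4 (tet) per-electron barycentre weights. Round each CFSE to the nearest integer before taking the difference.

-27

Group 5 minus oxidation state +3 gives a d² configuration for V³⁺.
In an octahedral site d² (HS) is t₂g² eg⁰, giving CFSE(oct) = -0.8Δₒ = -80 kJ/mol.
In a tetrahedral site the filling is e² t₂⁰: CFSE(tet) = -1.2Δₜ = -1.2 × (4/9)(100) = -53 kJ/mol.
OSPE = CFSE(oct) − CFSE(tet) = -80 − (-53) = -27 kJ/mol.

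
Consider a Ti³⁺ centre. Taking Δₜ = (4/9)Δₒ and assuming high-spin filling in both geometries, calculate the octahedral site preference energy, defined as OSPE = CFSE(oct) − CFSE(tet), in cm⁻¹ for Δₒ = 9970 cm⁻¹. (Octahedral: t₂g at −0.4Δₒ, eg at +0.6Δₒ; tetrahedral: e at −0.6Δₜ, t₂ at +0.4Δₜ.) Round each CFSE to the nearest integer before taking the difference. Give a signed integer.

-1329

Ti sits in group 4; removing 3 electrons leaves Ti³⁺ with 4 − 3 = 1 d electrons.
Octahedral high-spin t₂g¹ eg⁰: CFSE = -0.4 × 9970 = -3988 cm⁻¹.
Tetrahedral e¹ t₂⁰ gives -0.6Δₜ = -0.6 × (4/9) × 9970 = -2659 cm⁻¹.
OSPE = CFSE(oct) − CFSE(tet) = -3988 − (-2659) = -1329 cm⁻¹.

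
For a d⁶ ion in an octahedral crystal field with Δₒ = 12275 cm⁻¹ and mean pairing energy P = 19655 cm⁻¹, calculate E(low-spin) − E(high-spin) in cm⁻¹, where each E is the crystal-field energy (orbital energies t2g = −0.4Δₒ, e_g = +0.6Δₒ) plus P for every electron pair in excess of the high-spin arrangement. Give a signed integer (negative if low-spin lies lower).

High-spin d⁶ fills as t2g^4 e_g^2 with CFSE 4(−0.4) + 2(+0.6) = -0.4Δₒ = -4910 cm⁻¹.
For low-spin the configuration is t2g^6 e_g^0: orbital energy -2.4 × 12275 = -29460 cm⁻¹, and 2 additional pairs relative to high-spin add 39310 cm⁻¹, giving 9850 cm⁻¹.
Thus E(LS) − E(HS) = 14760 cm⁻¹.

14760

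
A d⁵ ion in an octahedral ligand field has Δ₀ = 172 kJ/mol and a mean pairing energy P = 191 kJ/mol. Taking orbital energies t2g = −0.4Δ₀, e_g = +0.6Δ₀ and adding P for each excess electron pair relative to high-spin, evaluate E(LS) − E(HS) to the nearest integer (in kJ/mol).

38

High-spin: t2g^3 e_g^2, CFSE = 0.0Δ₀ = 0 kJ/mol.
Low-spin: t2g^5 e_g^0, orbital CFSE = -2.0Δ₀ = -344 kJ/mol; plus 2 excess pairs × P = +382 kJ/mol; total 38 kJ/mol.
The difference is 38 − (0) = 38 kJ/mol, so high-spin lies lower.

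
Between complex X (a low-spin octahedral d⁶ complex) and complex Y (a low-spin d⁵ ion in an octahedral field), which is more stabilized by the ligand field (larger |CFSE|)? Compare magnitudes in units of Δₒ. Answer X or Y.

X

X: t2g^6 e_g^0, CFSE = -2.4Δₒ.
Y: t2g^5 e_g^0, CFSE = -2.0Δₒ.
So X has the larger |CFSE|.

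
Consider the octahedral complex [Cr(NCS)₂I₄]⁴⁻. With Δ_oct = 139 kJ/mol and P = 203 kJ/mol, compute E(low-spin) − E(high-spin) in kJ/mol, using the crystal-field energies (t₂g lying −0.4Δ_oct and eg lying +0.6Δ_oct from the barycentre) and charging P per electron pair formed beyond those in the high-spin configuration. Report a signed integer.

64

Ligand charges: 2×(-1) from NCS⁻ and 4×(-1) from I⁻ sum to -6; with overall charge -4, Cr is +2.
Cr²⁺: group 6, so d-count = 6 − 2 = 4.
In the high-spin limit (t₂g³ eg¹) the orbital term is -0.6Δ_oct = -83 kJ/mol, with no excess pairing.
Low-spin: t₂g⁴ eg⁰, orbital CFSE = -1.6Δ_oct = -222 kJ/mol; plus 1 excess pair × P = +203 kJ/mol; total -19 kJ/mol.
The difference is -19 − (-83) = 64 kJ/mol, so high-spin lies lower.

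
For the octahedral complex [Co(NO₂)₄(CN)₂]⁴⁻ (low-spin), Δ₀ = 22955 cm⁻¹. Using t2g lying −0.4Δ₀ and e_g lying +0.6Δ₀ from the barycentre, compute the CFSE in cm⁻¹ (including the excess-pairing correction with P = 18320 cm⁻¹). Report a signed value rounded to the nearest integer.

-22999

Ligand charges: 4×(-1) from NO₂⁻ and 2×(-1) from CN⁻ sum to -6; with overall charge -4, Co is +2.
Co sits in group 9; removing 2 electrons leaves Co²⁺ with 9 − 2 = 7 d electrons.
The d⁷ electrons fill as t2g^6 e_g^1.
CFSE(orbital) = 6×(-0.4Δ₀) + 1×(0.6Δ₀) = -1.8Δ₀; with Δ₀ = 22955 cm⁻¹ that is -41319 cm⁻¹.
High-spin d⁷ would be t2g^5 e_g^2 with 2 pairs; low-spin has 3, so 1 excess pair costs +1P = +18320 cm⁻¹.
Net CFSE = -41319 + 18320 = -22999 cm⁻¹.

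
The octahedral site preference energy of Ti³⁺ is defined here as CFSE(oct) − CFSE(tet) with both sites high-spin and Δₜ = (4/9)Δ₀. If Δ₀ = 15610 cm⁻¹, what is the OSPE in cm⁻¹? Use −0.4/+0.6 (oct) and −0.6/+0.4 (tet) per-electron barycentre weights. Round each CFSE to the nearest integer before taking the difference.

Ti is in group 4, so Ti³⁺ is d¹ (4 − 3 = 1).
Octahedral high-spin t2g^1 e_g^0: CFSE = -0.4 × 15610 = -6244 cm⁻¹.
In a tetrahedral site the filling is e^1 t2^0: CFSE(tet) = -0.6Δₜ = -0.6 × (4/9)(15610) = -4163 cm⁻¹.
Subtracting, OSPE = -6244 − (-4163) = -2081 cm⁻¹.

-2081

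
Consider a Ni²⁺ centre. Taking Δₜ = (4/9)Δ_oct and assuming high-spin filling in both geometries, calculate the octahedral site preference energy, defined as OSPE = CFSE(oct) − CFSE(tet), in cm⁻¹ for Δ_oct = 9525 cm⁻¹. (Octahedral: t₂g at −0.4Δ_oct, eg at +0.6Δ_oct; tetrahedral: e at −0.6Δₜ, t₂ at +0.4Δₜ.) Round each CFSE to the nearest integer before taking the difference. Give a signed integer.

Ni sits in group 10; removing 2 electrons leaves Ni²⁺ with 10 − 2 = 8 d electrons.
Octahedral high-spin t2g^6 e_g^2: CFSE = -1.2 × 9525 = -11430 cm⁻¹.
Tetrahedral e^4 t2^4 gives -0.8Δₜ = -0.8 × (4/9) × 9525 = -3387 cm⁻¹.
Subtracting, OSPE = -11430 − (-3387) = -8043 cm⁻¹.

-8043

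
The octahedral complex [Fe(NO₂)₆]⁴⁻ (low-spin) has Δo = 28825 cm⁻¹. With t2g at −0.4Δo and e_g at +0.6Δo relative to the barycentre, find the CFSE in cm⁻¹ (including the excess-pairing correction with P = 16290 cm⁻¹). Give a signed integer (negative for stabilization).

Each NO₂⁻ contributes -1; 6 × (-1) = -6. With overall charge -4, Fe is in the +2 oxidation state.
Fe is in group 8, so Fe²⁺ is d⁶ (8 − 2 = 6).
Configuration: t2g^6 e_g^0.
CFSE(orbital) = 6×(-0.4Δo) + 0×(0.6Δo) = -2.4Δo; with Δo = 28825 cm⁻¹ that is -69180 cm⁻¹.
Pairing penalty: 3 pairs vs 1 in the high-spin reference → 2 extra × P = 32580 cm⁻¹.
Net CFSE = -69180 + 32580 = -36600 cm⁻¹.

-36600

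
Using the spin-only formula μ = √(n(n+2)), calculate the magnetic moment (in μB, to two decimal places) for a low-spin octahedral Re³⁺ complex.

2.83 μB

Re³⁺: group 7, so d-count = 7 − 3 = 4.
Configuration: t₂g⁴ eg⁰ → 2 unpaired electrons.
μ(spin-only) = √[2(2+2)] = √8 ≈ 2.83 μB.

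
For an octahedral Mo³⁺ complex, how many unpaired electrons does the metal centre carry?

3

Mo sits in group 6; removing 3 electrons leaves Mo³⁺ with 6 − 3 = 3 d electrons.
For octahedral d³ the high- and low-spin configurations coincide.
Configuration: t₂g³ eg⁰, giving 3 unpaired electrons.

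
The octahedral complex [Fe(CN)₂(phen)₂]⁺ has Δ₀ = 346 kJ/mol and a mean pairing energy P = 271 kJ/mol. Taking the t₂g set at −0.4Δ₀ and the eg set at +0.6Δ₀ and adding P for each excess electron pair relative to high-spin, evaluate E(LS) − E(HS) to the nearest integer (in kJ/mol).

-150

Ligand charges: 2×(-1) from CN⁻ and 2×(+0) from phen sum to -2; with overall charge +1, Fe is +3.
Fe³⁺: group 8, so d-count = 8 − 3 = 5.
In the high-spin limit (t₂g³ eg²) the orbital term is 0.0Δ₀ = 0 kJ/mol, with no excess pairing.
Low-spin t₂g⁵ eg⁰ gives -2.0Δ₀ = -692 kJ/mol, but forming 2 extra pairs costs 2P = 542 kJ/mol, so E(LS) = -692 + 542 = -150 kJ/mol.
The difference is -150 − (0) = -150 kJ/mol, so low-spin lies lower.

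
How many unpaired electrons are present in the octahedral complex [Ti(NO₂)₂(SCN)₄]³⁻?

1

Ligand charges: 2×(-1) from NO₂⁻ and 4×(-1) from SCN⁻ sum to -6; with overall charge -3, Ti is +3.
Ti sits in group 4; removing 3 electrons leaves Ti³⁺ with 4 − 3 = 1 d electrons.
Configuration: t2g^1 e_g^0, giving 1 unpaired electron.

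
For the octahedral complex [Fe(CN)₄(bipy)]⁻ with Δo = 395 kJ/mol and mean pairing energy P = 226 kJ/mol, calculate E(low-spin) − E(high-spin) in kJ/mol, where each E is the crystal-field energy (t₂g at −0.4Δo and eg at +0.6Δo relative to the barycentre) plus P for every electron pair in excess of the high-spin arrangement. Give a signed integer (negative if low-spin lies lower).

Ligand charges: 4×(-1) from CN⁻ and 1×(+0) from bipy sum to -4; with overall charge -1, Fe is +3.
Group 8 minus oxidation state +3 gives a d⁵ configuration for Fe³⁺.
High-spin: t₂g³ eg², CFSE = 0.0Δo = 0 kJ/mol.
For low-spin the configuration is t₂g⁵ eg⁰: orbital energy -2.0 × 395 = -790 kJ/mol, and 2 additional pairs relative to high-spin add 452 kJ/mol, giving -338 kJ/mol.
The difference is -338 − (0) = -338 kJ/mol, so low-spin lies lower.

-338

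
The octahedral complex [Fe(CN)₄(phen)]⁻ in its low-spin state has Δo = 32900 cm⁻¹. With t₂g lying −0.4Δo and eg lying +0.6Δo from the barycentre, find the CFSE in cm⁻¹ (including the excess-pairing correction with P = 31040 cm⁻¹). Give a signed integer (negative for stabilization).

-3720

Ligand charges: 4×(-1) from CN⁻ and 1×(+0) from phen sum to -4; with overall charge -1, Fe is +3.
Fe³⁺: group 8, so d-count = 8 − 3 = 5.
Electron filling gives t₂g⁵ eg⁰.
Orbital CFSE = 5(-0.4) + 0(0.6) = -2.0Δo = -2.0 × 32900 = -65800 cm⁻¹.
Pairing penalty: 2 pairs vs 0 in the high-spin reference → 2 extra × P = 62080 cm⁻¹.
Combining: -65800 + 62080 = -3720 cm⁻¹.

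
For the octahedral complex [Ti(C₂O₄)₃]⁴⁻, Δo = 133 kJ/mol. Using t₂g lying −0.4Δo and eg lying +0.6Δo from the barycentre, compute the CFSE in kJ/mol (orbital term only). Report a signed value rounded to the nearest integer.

Each C₂O₄²⁻ contributes -2; 3 × (-2) = -6. With overall charge -4, Ti is in the +2 oxidation state.
Ti is in group 4, so Ti²⁺ is d² (4 − 2 = 2).
Electron filling gives t₂g² eg⁰.
CFSE(orbital) = 2×(-0.4Δo) + 0×(0.6Δo) = -0.8Δo; with Δo = 133 kJ/mol that is -106 kJ/mol.

-106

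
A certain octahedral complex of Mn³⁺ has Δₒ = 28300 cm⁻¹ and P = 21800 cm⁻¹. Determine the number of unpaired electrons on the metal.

Mn is in group 7, so Mn³⁺ is d⁴ (7 − 3 = 4).
Here Δₒ > P (28300 > 21800), so the low-spin state is favoured.
Configuration: t₂g⁴ eg⁰.
Unpaired electrons: 2.

2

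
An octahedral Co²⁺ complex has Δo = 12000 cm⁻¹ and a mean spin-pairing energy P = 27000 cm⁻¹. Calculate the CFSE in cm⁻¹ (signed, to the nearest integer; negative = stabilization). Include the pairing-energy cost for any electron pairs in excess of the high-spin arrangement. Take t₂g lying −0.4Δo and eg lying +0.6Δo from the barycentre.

-9600

Co sits in group 9; removing 2 electrons leaves Co²⁺ with 9 − 2 = 7 d electrons.
Here Δo < P (12000 < 27000), so the high-spin state is favoured.
That gives t₂g⁵ eg².
Orbital CFSE = -0.8Δo = -0.8 × 12000 = -9600 cm⁻¹.
High-spin has no excess pairs, so no pairing correction applies.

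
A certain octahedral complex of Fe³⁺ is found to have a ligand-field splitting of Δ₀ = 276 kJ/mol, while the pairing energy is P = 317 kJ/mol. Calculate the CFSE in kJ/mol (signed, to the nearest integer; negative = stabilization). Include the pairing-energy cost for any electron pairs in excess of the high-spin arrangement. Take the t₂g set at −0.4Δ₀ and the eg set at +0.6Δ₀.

0

Fe is in group 8, so Fe³⁺ is d⁵ (8 − 3 = 5).
Here Δ₀ < P (276 < 317), so the high-spin state is favoured.
That gives t₂g³ eg².
Orbital CFSE = 0.0Δ₀ = 0.0 × 276 = 0 kJ/mol.
High-spin has no excess pairs, so no pairing correction applies.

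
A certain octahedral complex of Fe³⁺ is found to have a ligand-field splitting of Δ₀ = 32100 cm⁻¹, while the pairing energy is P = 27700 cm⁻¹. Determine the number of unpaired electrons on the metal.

1

Fe is in group 8, so Fe³⁺ is d⁵ (8 − 3 = 5).
Since Δ₀ = 32100 cm⁻¹ > P = 27700 cm⁻¹, the complex adopts the low-spin configuration.
Configuration: t₂g⁵ eg⁰.
Unpaired electrons: 1.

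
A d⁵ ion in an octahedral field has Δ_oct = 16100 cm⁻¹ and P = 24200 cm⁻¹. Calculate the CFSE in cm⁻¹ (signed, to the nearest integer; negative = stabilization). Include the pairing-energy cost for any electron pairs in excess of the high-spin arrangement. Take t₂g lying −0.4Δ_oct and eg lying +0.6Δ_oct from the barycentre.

Δ_oct < P, so pairing is avoided: the ground state is high-spin.
Configuration: t₂g³ eg².
Orbital CFSE = 0.0Δ_oct = 0.0 × 16100 = 0 cm⁻¹.
High-spin has no excess pairs, so no pairing correction applies.

0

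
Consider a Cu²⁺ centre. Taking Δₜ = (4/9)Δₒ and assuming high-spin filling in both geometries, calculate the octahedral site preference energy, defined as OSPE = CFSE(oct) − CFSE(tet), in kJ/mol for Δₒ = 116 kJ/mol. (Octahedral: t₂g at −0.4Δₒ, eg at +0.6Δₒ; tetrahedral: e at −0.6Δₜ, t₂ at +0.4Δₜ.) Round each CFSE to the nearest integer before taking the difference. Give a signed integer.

Group 11 minus oxidation state +2 gives a d⁹ configuration for Cu²⁺.
Octahedral high-spin t₂g⁶ eg³: CFSE = -0.6 × 116 = -70 kJ/mol.
Tetrahedral e⁴ t₂⁵ gives -0.4Δₜ = -0.4 × (4/9) × 116 = -21 kJ/mol.
OSPE = -70 − (-21) = -49 kJ/mol.

-49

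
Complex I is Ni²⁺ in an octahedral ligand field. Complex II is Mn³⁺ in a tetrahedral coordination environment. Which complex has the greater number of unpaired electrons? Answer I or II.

II

I: Ni sits in group 10; removing 2 electrons leaves Ni²⁺ with 10 − 2 = 8 d electrons; For octahedral d⁸ the high- and low-spin configurations coincide; t2g^6 e_g^2 → 2 unpaired.
II: Group 7 minus oxidation state +3 gives a d⁴ configuration for Mn³⁺; With tetrahedral geometry the complex is necessarily high-spin; e² t₂² → 4 unpaired.
So II has more unpaired electrons.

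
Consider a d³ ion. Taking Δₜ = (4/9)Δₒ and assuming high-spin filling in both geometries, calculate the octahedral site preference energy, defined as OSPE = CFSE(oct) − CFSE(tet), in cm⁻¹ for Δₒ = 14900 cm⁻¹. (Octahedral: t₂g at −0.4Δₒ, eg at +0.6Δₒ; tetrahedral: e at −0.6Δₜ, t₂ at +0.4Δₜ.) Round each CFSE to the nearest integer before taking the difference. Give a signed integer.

-12582

Octahedral high-spin t2g^3 e_g^0: CFSE = -1.2 × 14900 = -17880 cm⁻¹.
In a tetrahedral site the filling is e^2 t2^1: CFSE(tet) = -0.8Δₜ = -0.8 × (4/9)(14900) = -5298 cm⁻¹.
OSPE = -17880 − (-5298) = -12582 cm⁻¹.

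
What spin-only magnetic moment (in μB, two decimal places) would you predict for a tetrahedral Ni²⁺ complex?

Ni sits in group 10; removing 2 electrons leaves Ni²⁺ with 10 − 2 = 8 d electrons.
With tetrahedral geometry the complex is necessarily high-spin.
Configuration: e⁴ t₂⁴ → 2 unpaired electrons.
μ(spin-only) = √[2(2+2)] = √8 ≈ 2.83 μB.

2.83 μB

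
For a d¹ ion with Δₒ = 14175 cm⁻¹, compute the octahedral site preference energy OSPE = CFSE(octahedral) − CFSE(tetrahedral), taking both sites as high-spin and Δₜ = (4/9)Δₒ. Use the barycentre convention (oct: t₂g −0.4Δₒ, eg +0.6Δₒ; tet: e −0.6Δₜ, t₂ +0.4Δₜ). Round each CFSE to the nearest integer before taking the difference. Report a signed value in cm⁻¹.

-1890

Octahedral high-spin t₂g¹ eg⁰: CFSE = -0.4 × 14175 = -5670 cm⁻¹.
Tetrahedral e¹ t₂⁰ gives -0.6Δₜ = -0.6 × (4/9) × 14175 = -3780 cm⁻¹.
OSPE = -5670 − (-3780) = -1890 cm⁻¹.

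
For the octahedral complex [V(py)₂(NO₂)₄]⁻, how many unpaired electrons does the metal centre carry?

2

Ligand charges: 2×(+0) from py and 4×(-1) from NO₂⁻ sum to -4; with overall charge -1, V is +3.
V is in group 5, so V³⁺ is d² (5 − 3 = 2).
Configuration: t2g^2 e_g^0, giving 2 unpaired electrons.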